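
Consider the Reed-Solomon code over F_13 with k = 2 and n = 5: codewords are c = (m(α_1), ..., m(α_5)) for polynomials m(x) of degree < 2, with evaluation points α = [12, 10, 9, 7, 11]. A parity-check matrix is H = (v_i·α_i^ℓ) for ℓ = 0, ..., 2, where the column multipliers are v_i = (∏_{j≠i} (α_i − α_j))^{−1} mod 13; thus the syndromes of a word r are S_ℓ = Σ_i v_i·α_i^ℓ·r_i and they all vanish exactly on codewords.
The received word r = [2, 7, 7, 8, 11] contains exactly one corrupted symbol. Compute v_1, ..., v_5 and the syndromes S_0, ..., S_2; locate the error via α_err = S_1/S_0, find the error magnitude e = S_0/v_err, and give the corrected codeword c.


S = (4, 10, 12), error at position 3, error magnitude e = 4, c = [2, 7, 3, 8, 11].

Step 1: column multipliers v_i = (∏_{j≠i}(α_i − α_j))^{−1} mod 13.
  i = 1 (α = 12): (12−10)(12−9)(12−7)(12−11) = 2·3·5·1 = 30 ≡ 4, so v_1 = 4^{−1} = 10 (mod 13).
  i = 2 (α = 10): (10−12)(10−9)(10−7)(10−11) = (−2)·1·3·(−1) = 6 ≡ 6, so v_2 = 6^{−1} = 11 (mod 13).
  i = 3 (α = 9): (9−12)(9−10)(9−7)(9−11) = (−3)·(−1)·2·(−2) = −12 ≡ 1, so v_3 = 1^{−1} = 1 (mod 13).
  i = 4 (α = 7): (7−12)(7−10)(7−9)(7−11) = (−5)·(−3)·(−2)·(−4) = 120 ≡ 3, so v_4 = 3^{−1} = 9 (mod 13).
  i = 5 (α = 11): (11−12)(11−10)(11−9)(11−7) = (−1)·1·2·4 = −8 ≡ 5, so v_5 = 5^{−1} = 8 (mod 13).
  v = [10, 11, 1, 9, 8].
Step 2: syndromes of r = [2, 7, 7, 8, 11] (all sums mod 13).
  S_0 = Σ v_i r_i = 10·2 + 11·7 + 1·7 + 9·8 + 8·11 = 264 ≡ 4.
  S_1 = Σ v_i α_i r_i = 10·12·2 + 11·10·7 + 1·9·7 + 9·7·8 + 8·11·11 = 2545 ≡ 10.
  α_i^2 mod 13 = [1, 9, 3, 10, 4].
  S_2 = Σ v_i α_i^2 r_i = 10·1·2 + 11·9·7 + 1·3·7 + 9·10·8 + 8·4·11 = 1806 ≡ 12.
  S = (4, 10, 12) ≠ 0, so r is not a codeword (an error is present).
Step 3: locate the error. For a single error e at position i, S_ℓ = v_i·e·α_i^ℓ, so α_err = S_1/S_0.
  S_0^{−1} = 4^{−1} = 10 (mod 13), so α_err = 10·10 = 100 ≡ 9 = α_3. Error position i = 3.
  Consistency check: S_2/S_1 = 12·4 = 48 ≡ 9 = α_err ✓ (single-error assumption holds).
Step 4: error magnitude e = S_0/v_3 = S_0·∏_{j≠3}(α_3 − α_j) = 4·1 = 4 ≡ 4 (mod 13).
Step 5: correct position 3: c_3 = r_3 − e = 7 − 4 ≡ 3 (mod 13). Hence c = [2, 7, 3, 8, 11].
  Check: interpolating c through the α_i gives m(x) = 6 + 4·x (degree < 2) with m(α_i) = c_i for every i, so c is indeed a codeword.


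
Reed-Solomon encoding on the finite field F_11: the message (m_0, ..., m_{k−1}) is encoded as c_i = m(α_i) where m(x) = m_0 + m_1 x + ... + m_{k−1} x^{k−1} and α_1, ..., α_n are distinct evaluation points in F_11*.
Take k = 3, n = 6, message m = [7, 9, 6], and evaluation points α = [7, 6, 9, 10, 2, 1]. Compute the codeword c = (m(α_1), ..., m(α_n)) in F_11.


c = [1, 2, 2, 4, 5, 0]

Message polynomial: m(x) = 7 + 9·x + 6·x^2 (mod 11).
For each evaluation point α_i, compute m(α_i) mod 11:
  α_1 = 7: Horner steps 6 → 7 → 1, so m(7) = 1.
  α_2 = 6: Horner steps 6 → 1 → 2, so m(6) = 2.
  α_3 = 9: Horner steps 6 → 8 → 2, so m(9) = 2.
  α_4 = 10: Horner steps 6 → 3 → 4, so m(10) = 4.
  α_5 = 2: Horner steps 6 → 10 → 5, so m(2) = 5.
  α_6 = 1: Horner steps 6 → 4 → 0, so m(1) = 0.
Codeword c = [1, 2, 2, 4, 5, 0] ∈ F_11^6.


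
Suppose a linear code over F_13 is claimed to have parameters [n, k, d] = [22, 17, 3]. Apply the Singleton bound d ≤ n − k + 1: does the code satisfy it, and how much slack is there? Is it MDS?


Singleton RHS = n − k + 1 = 6, slack = 3, bound satisfied, not MDS.

Singleton bound: d ≤ n − k + 1.
Here n = 22, k = 17, so n − k + 1 = 6.
Given d = 3, check d ≤ 6: YES.
Slack = (n − k + 1) − d = 3.
The code is NOT MDS (slack = 3 > 0).
Description: the claimed parameters are [22, 17, 3]_13; such a code would be non-MDS.


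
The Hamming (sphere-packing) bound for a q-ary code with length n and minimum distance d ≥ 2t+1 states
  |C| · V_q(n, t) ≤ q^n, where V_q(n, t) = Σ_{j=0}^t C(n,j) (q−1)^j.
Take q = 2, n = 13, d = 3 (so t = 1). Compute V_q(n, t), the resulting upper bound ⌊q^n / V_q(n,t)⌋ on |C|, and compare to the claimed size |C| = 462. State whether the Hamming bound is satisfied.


V_q(n, t) = 14, q^n = 8192, Hamming bound = 585, |C| = 462 ≤ bound (satisfied).

Step 1: Compute V_q(n, t) = Σ_{j=0}^1 C(n, j) (q−1)^j.
  j = 0: C(13,0)·(1)^0 = 1·1 = 1.
  j = 1: C(13,1)·(1)^1 = 13·1 = 13.
  V_q(n, t) = 1 + 13 = 14.
Step 2: q^n = 2^13 = 8192.
Step 3: Hamming bound ⌊q^n / V_q(n,t)⌋ = ⌊8192/14⌋ = 585.
Step 4: Compare |C| = 462 to 585: satisfied.
The claimed |C| lies below the Hamming bound.


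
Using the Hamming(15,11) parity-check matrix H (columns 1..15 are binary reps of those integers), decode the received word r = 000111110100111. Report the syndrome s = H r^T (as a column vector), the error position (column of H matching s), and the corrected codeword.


s = (1, 1, 1, 0)^T, error position = 14, corrected codeword c = 000111110100101

Compute s = H r^T mod 2 one row at a time:
  s_1 = 1 + 0 + 1 + 0 + 0 + 1 + 1 + 1 = 5 ≡ 1 (mod 2).
  s_2 = 1 + 1 + 1 + 1 + 0 + 1 + 1 + 1 = 7 ≡ 1 (mod 2).
  s_3 = 0 + 0 + 1 + 1 + 1 + 0 + 1 + 1 = 5 ≡ 1 (mod 2).
  s_4 = 0 + 0 + 1 + 1 + 0 + 0 + 1 + 1 = 4 ≡ 0 (mod 2).
s = (1, 1, 1, 0)^T — this equals column 14 of H (binary 1110), so error is at position 14.
Correct: flip bit 14 of r = 000111110100111 to get c = 000111110100101.


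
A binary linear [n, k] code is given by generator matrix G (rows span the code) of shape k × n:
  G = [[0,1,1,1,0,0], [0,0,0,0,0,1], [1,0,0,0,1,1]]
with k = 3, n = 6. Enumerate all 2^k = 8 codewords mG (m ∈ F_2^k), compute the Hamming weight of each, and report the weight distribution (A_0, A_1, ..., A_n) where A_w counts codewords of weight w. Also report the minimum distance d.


Weight distribution: A_0 = 1, A_1 = 1, A_2 = 1, A_3 = 2, A_4 = 1, A_5 = 1, A_6 = 1. Minimum distance d = 1.

Enumerate all 2^3 = 8 messages m ∈ F_2^3.
For each, compute codeword c = mG in F_2^6, then tally its weight.
  m = 000 → c = 000000, weight = 0.
  m = 100 → c = 011100, weight = 3.
  m = 010 → c = 000001, weight = 1.
  m = 110 → c = 011101, weight = 4.
  m = 001 → c = 100011, weight = 3.
  m = 101 → c = 111111, weight = 6.
  m = 011 → c = 100010, weight = 2.
  m = 111 → c = 111110, weight = 5.
Tally weights:
  weight 0: 1 codewords.
  weight 1: 1 codewords.
  weight 2: 1 codewords.
  weight 3: 2 codewords.
  weight 4: 1 codewords.
  weight 5: 1 codewords.
  weight 6: 1 codewords.
Minimum distance d = smallest w > 0 with A_w > 0 = 1.
Sanity: Σ A_w = 8 = 2^3 = 8 ✓.


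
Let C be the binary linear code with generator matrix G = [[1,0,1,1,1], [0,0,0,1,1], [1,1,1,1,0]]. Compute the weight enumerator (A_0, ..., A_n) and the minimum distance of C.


Weight distribution: A_0 = 1, A_2 = 4, A_4 = 3. Minimum distance d = 2.

Enumerate all 2^3 = 8 messages m ∈ F_2^3.
For each, compute codeword c = mG in F_2^5, then tally its weight.
  m = 000 → c = 00000, weight = 0.
  m = 100 → c = 10111, weight = 4.
  m = 010 → c = 00011, weight = 2.
  m = 110 → c = 10100, weight = 2.
  m = 001 → c = 11110, weight = 4.
  m = 101 → c = 01001, weight = 2.
  m = 011 → c = 11101, weight = 4.
  m = 111 → c = 01010, weight = 2.
Tally weights:
  weight 0: 1 codewords.
  weight 2: 4 codewords.
  weight 4: 3 codewords.
Minimum distance d = smallest w > 0 with A_w > 0 = 2.
Sanity: Σ A_w = 8 = 2^3 = 8 ✓.


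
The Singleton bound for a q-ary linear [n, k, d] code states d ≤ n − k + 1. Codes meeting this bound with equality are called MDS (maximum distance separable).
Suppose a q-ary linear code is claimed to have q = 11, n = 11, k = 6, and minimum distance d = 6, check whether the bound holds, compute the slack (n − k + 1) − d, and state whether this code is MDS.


Singleton RHS = n − k + 1 = 6, slack = 0, bound satisfied, MDS.

Singleton bound: d ≤ n − k + 1.
Here n = 11, k = 6, so n − k + 1 = 6.
Given d = 6, check d ≤ 6: YES.
Slack = (n − k + 1) − d = 0.
The code is MDS (slack = 0).
Description: the claimed parameters are [11, 6, 6]_11; such a code would be MDS (meets Singleton bound).


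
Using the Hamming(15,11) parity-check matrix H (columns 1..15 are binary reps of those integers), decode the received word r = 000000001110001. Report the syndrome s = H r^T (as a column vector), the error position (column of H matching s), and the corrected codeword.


s = (0, 1, 1, 1)^T, error position = 7, corrected codeword c = 000000101110001

Compute s = H r^T mod 2 one row at a time:
  s_1 = 0 + 1 + 1 + 1 + 0 + 0 + 0 + 1 = 4 ≡ 0 (mod 2).
  s_2 = 0 + 0 + 0 + 0 + 0 + 0 + 0 + 1 = 1 ≡ 1 (mod 2).
  s_3 = 0 + 0 + 0 + 0 + 1 + 1 + 0 + 1 = 3 ≡ 1 (mod 2).
  s_4 = 0 + 0 + 0 + 0 + 1 + 1 + 0 + 1 = 3 ≡ 1 (mod 2).
s = (0, 1, 1, 1)^T — this equals column 7 of H (binary 0111), so error is at position 7.
Correct: flip bit 7 of r = 000000001110001 to get c = 000000101110001.


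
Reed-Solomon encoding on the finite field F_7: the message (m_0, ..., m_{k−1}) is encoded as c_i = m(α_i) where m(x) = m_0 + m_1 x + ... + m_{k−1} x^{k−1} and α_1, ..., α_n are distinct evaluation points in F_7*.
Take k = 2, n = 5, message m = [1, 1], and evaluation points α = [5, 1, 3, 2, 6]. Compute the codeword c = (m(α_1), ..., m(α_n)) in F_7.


c = [6, 2, 4, 3, 0]

Message polynomial: m(x) = 1 + 1·x (mod 7).
For each evaluation point α_i, compute m(α_i) mod 7:
  α_1 = 5: Horner steps 1 → 6, so m(5) = 6.
  α_2 = 1: Horner steps 1 → 2, so m(1) = 2.
  α_3 = 3: Horner steps 1 → 4, so m(3) = 4.
  α_4 = 2: Horner steps 1 → 3, so m(2) = 3.
  α_5 = 6: Horner steps 1 → 0, so m(6) = 0.
Codeword c = [6, 2, 4, 3, 0] ∈ F_7^5.


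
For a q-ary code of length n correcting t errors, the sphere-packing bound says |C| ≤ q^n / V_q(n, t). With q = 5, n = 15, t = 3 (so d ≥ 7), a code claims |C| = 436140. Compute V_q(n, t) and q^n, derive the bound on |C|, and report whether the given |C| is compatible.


V_q(n, t) = 30861, q^n = 30517578125, Hamming bound = 988871, |C| = 436140 ≤ bound (satisfied).

Step 1: Compute V_q(n, t) = Σ_{j=0}^3 C(n, j) (q−1)^j.
  j = 0: C(15,0)·(4)^0 = 1·1 = 1.
  j = 1: C(15,1)·(4)^1 = 15·4 = 60.
  j = 2: C(15,2)·(4)^2 = 105·16 = 1680.
  j = 3: C(15,3)·(4)^3 = 455·64 = 29120.
  V_q(n, t) = 1 + 60 + 1680 + 29120 = 30861.
Step 2: q^n = 5^15 = 30517578125.
Step 3: Hamming bound ⌊q^n / V_q(n,t)⌋ = ⌊30517578125/30861⌋ = 988871.
Step 4: Compare |C| = 436140 to 988871: satisfied.
The claimed |C| lies below the Hamming bound.


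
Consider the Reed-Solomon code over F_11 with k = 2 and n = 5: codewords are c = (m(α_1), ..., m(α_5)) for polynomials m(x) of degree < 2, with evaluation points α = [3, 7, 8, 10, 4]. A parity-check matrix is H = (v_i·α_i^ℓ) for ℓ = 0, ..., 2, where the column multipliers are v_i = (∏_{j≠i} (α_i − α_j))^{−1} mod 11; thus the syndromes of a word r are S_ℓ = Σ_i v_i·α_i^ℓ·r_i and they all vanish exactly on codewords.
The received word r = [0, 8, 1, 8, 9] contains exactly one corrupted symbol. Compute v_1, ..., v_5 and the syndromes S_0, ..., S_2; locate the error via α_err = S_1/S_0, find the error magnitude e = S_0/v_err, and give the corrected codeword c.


S = (9, 8, 1), error at position 2, error magnitude e = 5, c = [0, 3, 1, 8, 9].

Step 1: column multipliers v_i = (∏_{j≠i}(α_i − α_j))^{−1} mod 11.
  i = 1 (α = 3): (3−7)(3−8)(3−10)(3−4) = (−4)·(−5)·(−7)·(−1) = 140 ≡ 8, so v_1 = 8^{−1} = 7 (mod 11).
  i = 2 (α = 7): (7−3)(7−8)(7−10)(7−4) = 4·(−1)·(−3)·3 = 36 ≡ 3, so v_2 = 3^{−1} = 4 (mod 11).
  i = 3 (α = 8): (8−3)(8−7)(8−10)(8−4) = 5·1·(−2)·4 = −40 ≡ 4, so v_3 = 4^{−1} = 3 (mod 11).
  i = 4 (α = 10): (10−3)(10−7)(10−8)(10−4) = 7·3·2·6 = 252 ≡ 10, so v_4 = 10^{−1} = 10 (mod 11).
  i = 5 (α = 4): (4−3)(4−7)(4−8)(4−10) = 1·(−3)·(−4)·(−6) = −72 ≡ 5, so v_5 = 5^{−1} = 9 (mod 11).
  v = [7, 4, 3, 10, 9].
Step 2: syndromes of r = [0, 8, 1, 8, 9] (all sums mod 11).
  S_0 = Σ v_i r_i = 7·0 + 4·8 + 3·1 + 10·8 + 9·9 = 196 ≡ 9.
  S_1 = Σ v_i α_i r_i = 7·3·0 + 4·7·8 + 3·8·1 + 10·10·8 + 9·4·9 = 1372 ≡ 8.
  α_i^2 mod 11 = [9, 5, 9, 1, 5].
  S_2 = Σ v_i α_i^2 r_i = 7·9·0 + 4·5·8 + 3·9·1 + 10·1·8 + 9·5·9 = 672 ≡ 1.
  S = (9, 8, 1) ≠ 0, so r is not a codeword (an error is present).
Step 3: locate the error. For a single error e at position i, S_ℓ = v_i·e·α_i^ℓ, so α_err = S_1/S_0.
  S_0^{−1} = 9^{−1} = 5 (mod 11), so α_err = 8·5 = 40 ≡ 7 = α_2. Error position i = 2.
  Consistency check: S_2/S_1 = 1·7 = 7 ≡ 7 = α_err ✓ (single-error assumption holds).
Step 4: error magnitude e = S_0/v_2 = S_0·∏_{j≠2}(α_2 − α_j) = 9·3 = 27 ≡ 5 (mod 11).
Step 5: correct position 2: c_2 = r_2 − e = 8 − 5 ≡ 3 (mod 11). Hence c = [0, 3, 1, 8, 9].
  Check: interpolating c through the α_i gives m(x) = 6 + 9·x (degree < 2) with m(α_i) = c_i for every i, so c is indeed a codeword.


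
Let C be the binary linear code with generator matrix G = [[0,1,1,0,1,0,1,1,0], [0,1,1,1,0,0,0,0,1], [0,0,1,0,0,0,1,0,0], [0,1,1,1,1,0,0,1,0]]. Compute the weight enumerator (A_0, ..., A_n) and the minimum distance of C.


Weight distribution: A_0 = 1, A_2 = 4, A_3 = 2, A_4 = 3, A_5 = 6. Minimum distance d = 2.

Enumerate all 2^4 = 16 messages m ∈ F_2^4.
For each, compute codeword c = mG in F_2^9, then tally its weight.
  m = 0000 → c = 000000000, weight = 0.
  m = 1000 → c = 011010110, weight = 5.
  m = 0100 → c = 011100001, weight = 4.
  m = 1100 → c = 000110111, weight = 5.
  m = 0010 → c = 001000100, weight = 2.
  m = 1010 → c = 010010010, weight = 3.
  m = 0110 → c = 010100101, weight = 4.
  m = 1110 → c = 001110011, weight = 5.
  m = 0001 → c = 011110010, weight = 5.
  m = 1001 → c = 000100100, weight = 2.
  m = 0101 → c = 000010011, weight = 3.
  m = 1101 → c = 011000101, weight = 4.
  m = 0011 → c = 010110110, weight = 5.
  m = 1011 → c = 001100000, weight = 2.
  m = 0111 → c = 001010111, weight = 5.
  m = 1111 → c = 010000001, weight = 2.
Tally weights:
  weight 0: 1 codewords.
  weight 2: 4 codewords.
  weight 3: 2 codewords.
  weight 4: 3 codewords.
  weight 5: 6 codewords.
Minimum distance d = smallest w > 0 with A_w > 0 = 2.
Sanity: Σ A_w = 16 = 2^4 = 16 ✓.


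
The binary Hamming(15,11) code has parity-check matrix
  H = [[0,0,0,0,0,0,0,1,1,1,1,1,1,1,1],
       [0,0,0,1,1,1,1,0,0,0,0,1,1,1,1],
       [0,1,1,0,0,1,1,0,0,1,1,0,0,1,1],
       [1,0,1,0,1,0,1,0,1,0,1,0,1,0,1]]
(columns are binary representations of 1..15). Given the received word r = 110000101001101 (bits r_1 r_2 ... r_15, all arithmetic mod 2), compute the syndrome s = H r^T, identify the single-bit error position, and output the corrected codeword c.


s = (0, 0, 1, 1)^T, error position = 3, corrected codeword c = 111000101001101

Compute s = H r^T mod 2 one row at a time:
  s_1 = 0 + 1 + 0 + 0 + 1 + 1 + 0 + 1 = 4 ≡ 0 (mod 2).
  s_2 = 0 + 0 + 0 + 1 + 1 + 1 + 0 + 1 = 4 ≡ 0 (mod 2).
  s_3 = 1 + 0 + 0 + 1 + 0 + 0 + 0 + 1 = 3 ≡ 1 (mod 2).
  s_4 = 1 + 0 + 0 + 1 + 1 + 0 + 1 + 1 = 5 ≡ 1 (mod 2).
s = (0, 0, 1, 1)^T — this equals column 3 of H (binary 0011), so error is at position 3.
Correct: flip bit 3 of r = 110000101001101 to get c = 111000101001101.


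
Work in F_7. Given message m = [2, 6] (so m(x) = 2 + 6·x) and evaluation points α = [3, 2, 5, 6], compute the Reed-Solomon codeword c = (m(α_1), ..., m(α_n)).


c = [6, 0, 4, 3]

Message polynomial: m(x) = 2 + 6·x (mod 7).
For each evaluation point α_i, compute m(α_i) mod 7:
  α_1 = 3: Horner steps 6 → 6, so m(3) = 6.
  α_2 = 2: Horner steps 6 → 0, so m(2) = 0.
  α_3 = 5: Horner steps 6 → 4, so m(5) = 4.
  α_4 = 6: Horner steps 6 → 3, so m(6) = 3.
Codeword c = [6, 0, 4, 3] ∈ F_7^4.


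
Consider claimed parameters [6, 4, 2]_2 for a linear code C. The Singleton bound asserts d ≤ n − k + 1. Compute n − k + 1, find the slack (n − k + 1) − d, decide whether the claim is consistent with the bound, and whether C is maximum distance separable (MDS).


Singleton RHS = n − k + 1 = 3, slack = 1, bound satisfied, not MDS.

Singleton bound: d ≤ n − k + 1.
Here n = 6, k = 4, so n − k + 1 = 3.
Given d = 2, check d ≤ 3: YES.
Slack = (n − k + 1) − d = 1.
The code is NOT MDS (slack = 1 > 0).
Description: the claimed parameters are [6, 4, 2]_2; such a code would be non-MDS.


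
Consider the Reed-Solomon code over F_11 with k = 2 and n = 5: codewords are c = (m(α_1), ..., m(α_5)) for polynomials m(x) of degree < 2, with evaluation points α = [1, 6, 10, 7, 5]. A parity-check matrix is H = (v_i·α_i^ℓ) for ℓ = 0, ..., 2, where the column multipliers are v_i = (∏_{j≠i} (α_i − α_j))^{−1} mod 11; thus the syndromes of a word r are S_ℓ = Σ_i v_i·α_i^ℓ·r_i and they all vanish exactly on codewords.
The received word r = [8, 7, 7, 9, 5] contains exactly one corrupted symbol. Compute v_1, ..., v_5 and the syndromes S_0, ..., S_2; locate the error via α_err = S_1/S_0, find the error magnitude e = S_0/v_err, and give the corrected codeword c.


S = (3, 8, 3), error at position 3, error magnitude e = 3, c = [8, 7, 4, 9, 5].

Step 1: column multipliers v_i = (∏_{j≠i}(α_i − α_j))^{−1} mod 11.
  i = 1 (α = 1): (1−6)(1−10)(1−7)(1−5) = (−5)·(−9)·(−6)·(−4) = 1080 ≡ 2, so v_1 = 2^{−1} = 6 (mod 11).
  i = 2 (α = 6): (6−1)(6−10)(6−7)(6−5) = 5·(−4)·(−1)·1 = 20 ≡ 9, so v_2 = 9^{−1} = 5 (mod 11).
  i = 3 (α = 10): (10−1)(10−6)(10−7)(10−5) = 9·4·3·5 = 540 ≡ 1, so v_3 = 1^{−1} = 1 (mod 11).
  i = 4 (α = 7): (7−1)(7−6)(7−10)(7−5) = 6·1·(−3)·2 = −36 ≡ 8, so v_4 = 8^{−1} = 7 (mod 11).
  i = 5 (α = 5): (5−1)(5−6)(5−10)(5−7) = 4·(−1)·(−5)·(−2) = −40 ≡ 4, so v_5 = 4^{−1} = 3 (mod 11).
  v = [6, 5, 1, 7, 3].
Step 2: syndromes of r = [8, 7, 7, 9, 5] (all sums mod 11).
  S_0 = Σ v_i r_i = 6·8 + 5·7 + 1·7 + 7·9 + 3·5 = 168 ≡ 3.
  S_1 = Σ v_i α_i r_i = 6·1·8 + 5·6·7 + 1·10·7 + 7·7·9 + 3·5·5 = 844 ≡ 8.
  α_i^2 mod 11 = [1, 3, 1, 5, 3].
  S_2 = Σ v_i α_i^2 r_i = 6·1·8 + 5·3·7 + 1·1·7 + 7·5·9 + 3·3·5 = 520 ≡ 3.
  S = (3, 8, 3) ≠ 0, so r is not a codeword (an error is present).
Step 3: locate the error. For a single error e at position i, S_ℓ = v_i·e·α_i^ℓ, so α_err = S_1/S_0.
  S_0^{−1} = 3^{−1} = 4 (mod 11), so α_err = 8·4 = 32 ≡ 10 = α_3. Error position i = 3.
  Consistency check: S_2/S_1 = 3·7 = 21 ≡ 10 = α_err ✓ (single-error assumption holds).
Step 4: error magnitude e = S_0/v_3 = S_0·∏_{j≠3}(α_3 − α_j) = 3·1 = 3 ≡ 3 (mod 11).
Step 5: correct position 3: c_3 = r_3 − e = 7 − 3 ≡ 4 (mod 11). Hence c = [8, 7, 4, 9, 5].
  Check: interpolating c through the α_i gives m(x) = 6 + 2·x (degree < 2) with m(α_i) = c_i for every i, so c is indeed a codeword.


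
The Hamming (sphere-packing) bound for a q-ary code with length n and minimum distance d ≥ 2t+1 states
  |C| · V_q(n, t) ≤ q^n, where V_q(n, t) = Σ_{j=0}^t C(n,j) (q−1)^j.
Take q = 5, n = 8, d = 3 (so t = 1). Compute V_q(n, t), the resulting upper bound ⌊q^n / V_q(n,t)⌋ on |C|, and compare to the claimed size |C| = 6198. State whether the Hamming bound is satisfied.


V_q(n, t) = 33, q^n = 390625, Hamming bound = 11837, |C| = 6198 ≤ bound (satisfied).

Step 1: Compute V_q(n, t) = Σ_{j=0}^1 C(n, j) (q−1)^j.
  j = 0: C(8,0)·(4)^0 = 1·1 = 1.
  j = 1: C(8,1)·(4)^1 = 8·4 = 32.
  V_q(n, t) = 1 + 32 = 33.
Step 2: q^n = 5^8 = 390625.
Step 3: Hamming bound ⌊q^n / V_q(n,t)⌋ = ⌊390625/33⌋ = 11837.
Step 4: Compare |C| = 6198 to 11837: satisfied.
The claimed |C| lies below the Hamming bound.


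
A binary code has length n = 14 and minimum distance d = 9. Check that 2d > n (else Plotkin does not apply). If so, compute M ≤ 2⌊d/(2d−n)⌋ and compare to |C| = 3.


Plotkin bound M ≤ 4; given |C| = 3 ≤ bound (satisfied).

Check applicability: 2d = 18, n = 14.
2d − n = 4 > 0, so Plotkin applies.
Compute d/(2d−n) = 9/4 ≈ 2.2500.
⌊d/(2d−n)⌋ = 2.
Plotkin bound: M ≤ 2·2 = 4.
Given |C| = 3, check: satisfied.
This |C| is below the Plotkin bound.


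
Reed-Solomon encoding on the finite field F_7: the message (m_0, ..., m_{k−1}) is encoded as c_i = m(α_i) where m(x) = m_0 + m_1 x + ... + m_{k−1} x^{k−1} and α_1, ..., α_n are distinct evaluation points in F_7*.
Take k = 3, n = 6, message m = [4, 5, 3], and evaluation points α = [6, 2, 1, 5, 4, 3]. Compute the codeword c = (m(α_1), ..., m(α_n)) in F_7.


c = [2, 5, 5, 6, 2, 4]

Message polynomial: m(x) = 4 + 5·x + 3·x^2 (mod 7).
For each evaluation point α_i, compute m(α_i) mod 7:
  α_1 = 6: Horner steps 3 → 2 → 2, so m(6) = 2.
  α_2 = 2: Horner steps 3 → 4 → 5, so m(2) = 5.
  α_3 = 1: Horner steps 3 → 1 → 5, so m(1) = 5.
  α_4 = 5: Horner steps 3 → 6 → 6, so m(5) = 6.
  α_5 = 4: Horner steps 3 → 3 → 2, so m(4) = 2.
  α_6 = 3: Horner steps 3 → 0 → 4, so m(3) = 4.
Codeword c = [2, 5, 5, 6, 2, 4] ∈ F_7^6.


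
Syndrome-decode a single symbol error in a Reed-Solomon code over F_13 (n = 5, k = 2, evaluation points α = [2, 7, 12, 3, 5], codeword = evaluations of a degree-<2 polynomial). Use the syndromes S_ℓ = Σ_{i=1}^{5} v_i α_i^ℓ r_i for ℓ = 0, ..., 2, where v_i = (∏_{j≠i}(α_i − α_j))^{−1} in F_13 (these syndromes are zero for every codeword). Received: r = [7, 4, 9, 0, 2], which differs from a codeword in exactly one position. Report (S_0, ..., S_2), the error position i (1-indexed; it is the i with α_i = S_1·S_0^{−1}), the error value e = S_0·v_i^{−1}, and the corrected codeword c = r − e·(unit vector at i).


S = (3, 6, 12), error at position 1, error magnitude e = 8, c = [12, 4, 9, 0, 2].

Step 1: column multipliers v_i = (∏_{j≠i}(α_i − α_j))^{−1} mod 13.
  i = 1 (α = 2): (2−7)(2−12)(2−3)(2−5) = (−5)·(−10)·(−1)·(−3) = 150 ≡ 7, so v_1 = 7^{−1} = 2 (mod 13).
  i = 2 (α = 7): (7−2)(7−12)(7−3)(7−5) = 5·(−5)·4·2 = −200 ≡ 8, so v_2 = 8^{−1} = 5 (mod 13).
  i = 3 (α = 12): (12−2)(12−7)(12−3)(12−5) = 10·5·9·7 = 3150 ≡ 4, so v_3 = 4^{−1} = 10 (mod 13).
  i = 4 (α = 3): (3−2)(3−7)(3−12)(3−5) = 1·(−4)·(−9)·(−2) = −72 ≡ 6, so v_4 = 6^{−1} = 11 (mod 13).
  i = 5 (α = 5): (5−2)(5−7)(5−12)(5−3) = 3·(−2)·(−7)·2 = 84 ≡ 6, so v_5 = 6^{−1} = 11 (mod 13).
  v = [2, 5, 10, 11, 11].
Step 2: syndromes of r = [7, 4, 9, 0, 2] (all sums mod 13).
  S_0 = Σ v_i r_i = 2·7 + 5·4 + 10·9 + 11·0 + 11·2 = 146 ≡ 3.
  S_1 = Σ v_i α_i r_i = 2·2·7 + 5·7·4 + 10·12·9 + 11·3·0 + 11·5·2 = 1358 ≡ 6.
  α_i^2 mod 13 = [4, 10, 1, 9, 12].
  S_2 = Σ v_i α_i^2 r_i = 2·4·7 + 5·10·4 + 10·1·9 + 11·9·0 + 11·12·2 = 610 ≡ 12.
  S = (3, 6, 12) ≠ 0, so r is not a codeword (an error is present).
Step 3: locate the error. For a single error e at position i, S_ℓ = v_i·e·α_i^ℓ, so α_err = S_1/S_0.
  S_0^{−1} = 3^{−1} = 9 (mod 13), so α_err = 6·9 = 54 ≡ 2 = α_1. Error position i = 1.
  Consistency check: S_2/S_1 = 12·11 = 132 ≡ 2 = α_err ✓ (single-error assumption holds).
Step 4: error magnitude e = S_0/v_1 = S_0·∏_{j≠1}(α_1 − α_j) = 3·7 = 21 ≡ 8 (mod 13).
Step 5: correct position 1: c_1 = r_1 − e = 7 − 8 ≡ 12 (mod 13). Hence c = [12, 4, 9, 0, 2].
  Check: interpolating c through the α_i gives m(x) = 10 + 1·x (degree < 2) with m(α_i) = c_i for every i, so c is indeed a codeword.


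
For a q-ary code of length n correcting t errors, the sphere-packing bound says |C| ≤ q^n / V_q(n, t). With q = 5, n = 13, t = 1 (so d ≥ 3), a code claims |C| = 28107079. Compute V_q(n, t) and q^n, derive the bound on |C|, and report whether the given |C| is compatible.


V_q(n, t) = 53, q^n = 1220703125, Hamming bound = 23032134, |C| = 28107079 > bound (violated).

Step 1: Compute V_q(n, t) = Σ_{j=0}^1 C(n, j) (q−1)^j.
  j = 0: C(13,0)·(4)^0 = 1·1 = 1.
  j = 1: C(13,1)·(4)^1 = 13·4 = 52.
  V_q(n, t) = 1 + 52 = 53.
Step 2: q^n = 5^13 = 1220703125.
Step 3: Hamming bound ⌊q^n / V_q(n,t)⌋ = ⌊1220703125/53⌋ = 23032134.
Step 4: Compare |C| = 28107079 to 23032134: violated.
The claimed |C| lies above the Hamming bound, so no 5-ary code of length 13 with d ≥ 3 can have 28107079 codewords.


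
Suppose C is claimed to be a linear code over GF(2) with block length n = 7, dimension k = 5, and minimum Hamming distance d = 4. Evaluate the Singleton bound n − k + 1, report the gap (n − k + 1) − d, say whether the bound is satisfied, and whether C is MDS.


Singleton RHS = n − k + 1 = 3, slack = -1, bound violated (no such code; not MDS).

Singleton bound: d ≤ n − k + 1.
Here n = 7, k = 5, so n − k + 1 = 3.
Given d = 4, check d ≤ 3: NO.
Slack = (n − k + 1) − d = -1.
The slack is negative: d = 4 exceeds n − k + 1 = 3 by 1, so the Singleton bound is violated and no linear [7, 5, 4]_2 code can exist. In particular it is not MDS (MDS requires d = n − k + 1 exactly).
Description: the claimed parameters are [7, 5, 4]_2; such a code would be impossible (violates the Singleton bound).


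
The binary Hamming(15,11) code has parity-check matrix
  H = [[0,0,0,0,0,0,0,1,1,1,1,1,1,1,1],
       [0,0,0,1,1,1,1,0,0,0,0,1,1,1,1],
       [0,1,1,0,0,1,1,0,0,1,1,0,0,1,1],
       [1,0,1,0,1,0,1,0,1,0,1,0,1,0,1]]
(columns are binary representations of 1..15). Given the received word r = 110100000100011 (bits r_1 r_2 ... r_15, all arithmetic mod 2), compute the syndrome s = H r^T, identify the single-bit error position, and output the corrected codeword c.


s = (1, 1, 0, 0)^T, error position = 12, corrected codeword c = 110100000101011

Compute s = H r^T mod 2 one row at a time:
  s_1 = 0 + 0 + 1 + 0 + 0 + 0 + 1 + 1 = 3 ≡ 1 (mod 2).
  s_2 = 1 + 0 + 0 + 0 + 0 + 0 + 1 + 1 = 3 ≡ 1 (mod 2).
  s_3 = 1 + 0 + 0 + 0 + 1 + 0 + 1 + 1 = 4 ≡ 0 (mod 2).
  s_4 = 1 + 0 + 0 + 0 + 0 + 0 + 0 + 1 = 2 ≡ 0 (mod 2).
s = (1, 1, 0, 0)^T — this equals column 12 of H (binary 1100), so error is at position 12.
Correct: flip bit 12 of r = 110100000100011 to get c = 110100000101011.


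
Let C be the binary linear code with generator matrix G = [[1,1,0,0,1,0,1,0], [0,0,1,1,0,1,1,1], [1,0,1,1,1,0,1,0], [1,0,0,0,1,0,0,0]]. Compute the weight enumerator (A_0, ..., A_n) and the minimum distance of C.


Weight distribution: A_0 = 1, A_2 = 3, A_3 = 2, A_4 = 3, A_5 = 4, A_6 = 1, A_7 = 2. Minimum distance d = 2.

Enumerate all 2^4 = 16 messages m ∈ F_2^4.
For each, compute codeword c = mG in F_2^8, then tally its weight.
  m = 0000 → c = 00000000, weight = 0.
  m = 1000 → c = 11001010, weight = 4.
  m = 0100 → c = 00110111, weight = 5.
  m = 1100 → c = 11111101, weight = 7.
  m = 0010 → c = 10111010, weight = 5.
  m = 1010 → c = 01110000, weight = 3.
  m = 0110 → c = 10001101, weight = 4.
  m = 1110 → c = 01000111, weight = 4.
  m = 0001 → c = 10001000, weight = 2.
  m = 1001 → c = 01000010, weight = 2.
  m = 0101 → c = 10111111, weight = 7.
  m = 1101 → c = 01110101, weight = 5.
  m = 0011 → c = 00110010, weight = 3.
  m = 1011 → c = 11111000, weight = 5.
  m = 0111 → c = 00000101, weight = 2.
  m = 1111 → c = 11001111, weight = 6.
Tally weights:
  weight 0: 1 codewords.
  weight 2: 3 codewords.
  weight 3: 2 codewords.
  weight 4: 3 codewords.
  weight 5: 4 codewords.
  weight 6: 1 codewords.
  weight 7: 2 codewords.
Minimum distance d = smallest w > 0 with A_w > 0 = 2.
Sanity: Σ A_w = 16 = 2^4 = 16 ✓.


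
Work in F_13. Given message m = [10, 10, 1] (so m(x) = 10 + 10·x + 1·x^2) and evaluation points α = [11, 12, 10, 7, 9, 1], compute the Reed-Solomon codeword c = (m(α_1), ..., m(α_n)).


c = [7, 1, 2, 12, 12, 8]

Message polynomial: m(x) = 10 + 10·x + 1·x^2 (mod 13).
For each evaluation point α_i, compute m(α_i) mod 13:
  α_1 = 11: Horner steps 1 → 8 → 7, so m(11) = 7.
  α_2 = 12: Horner steps 1 → 9 → 1, so m(12) = 1.
  α_3 = 10: Horner steps 1 → 7 → 2, so m(10) = 2.
  α_4 = 7: Horner steps 1 → 4 → 12, so m(7) = 12.
  α_5 = 9: Horner steps 1 → 6 → 12, so m(9) = 12.
  α_6 = 1: Horner steps 1 → 11 → 8, so m(1) = 8.
Codeword c = [7, 1, 2, 12, 12, 8] ∈ F_13^6.


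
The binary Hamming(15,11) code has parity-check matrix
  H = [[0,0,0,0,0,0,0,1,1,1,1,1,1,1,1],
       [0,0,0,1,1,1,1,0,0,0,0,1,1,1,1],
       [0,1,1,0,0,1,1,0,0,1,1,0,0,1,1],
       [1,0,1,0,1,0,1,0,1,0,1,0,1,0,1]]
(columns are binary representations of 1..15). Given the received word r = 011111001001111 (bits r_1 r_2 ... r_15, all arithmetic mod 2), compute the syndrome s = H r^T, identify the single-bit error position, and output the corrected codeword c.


s = (1, 1, 1, 1)^T, error position = 15, corrected codeword c = 011111001001110

Compute s = H r^T mod 2 one row at a time:
  s_1 = 0 + 1 + 0 + 0 + 1 + 1 + 1 + 1 = 5 ≡ 1 (mod 2).
  s_2 = 1 + 1 + 1 + 0 + 1 + 1 + 1 + 1 = 7 ≡ 1 (mod 2).
  s_3 = 1 + 1 + 1 + 0 + 0 + 0 + 1 + 1 = 5 ≡ 1 (mod 2).
  s_4 = 0 + 1 + 1 + 0 + 1 + 0 + 1 + 1 = 5 ≡ 1 (mod 2).
s = (1, 1, 1, 1)^T — this equals column 15 of H (binary 1111), so error is at position 15.
Correct: flip bit 15 of r = 011111001001111 to get c = 011111001001110.


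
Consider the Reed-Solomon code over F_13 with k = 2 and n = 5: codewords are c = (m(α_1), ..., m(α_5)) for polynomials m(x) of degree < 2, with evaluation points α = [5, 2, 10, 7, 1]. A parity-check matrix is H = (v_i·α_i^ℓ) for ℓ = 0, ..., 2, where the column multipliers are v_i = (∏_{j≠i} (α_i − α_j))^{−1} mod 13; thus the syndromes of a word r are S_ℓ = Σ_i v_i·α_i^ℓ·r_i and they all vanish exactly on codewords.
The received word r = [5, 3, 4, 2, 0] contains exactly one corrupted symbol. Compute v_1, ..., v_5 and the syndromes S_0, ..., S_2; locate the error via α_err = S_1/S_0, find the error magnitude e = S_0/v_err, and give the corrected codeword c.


S = (10, 10, 10), error at position 5, error magnitude e = 2, c = [5, 3, 4, 2, 11].

Step 1: column multipliers v_i = (∏_{j≠i}(α_i − α_j))^{−1} mod 13.
  i = 1 (α = 5): (5−2)(5−10)(5−7)(5−1) = 3·(−5)·(−2)·4 = 120 ≡ 3, so v_1 = 3^{−1} = 9 (mod 13).
  i = 2 (α = 2): (2−5)(2−10)(2−7)(2−1) = (−3)·(−8)·(−5)·1 = −120 ≡ 10, so v_2 = 10^{−1} = 4 (mod 13).
  i = 3 (α = 10): (10−5)(10−2)(10−7)(10−1) = 5·8·3·9 = 1080 ≡ 1, so v_3 = 1^{−1} = 1 (mod 13).
  i = 4 (α = 7): (7−5)(7−2)(7−10)(7−1) = 2·5·(−3)·6 = −180 ≡ 2, so v_4 = 2^{−1} = 7 (mod 13).
  i = 5 (α = 1): (1−5)(1−2)(1−10)(1−7) = (−4)·(−1)·(−9)·(−6) = 216 ≡ 8, so v_5 = 8^{−1} = 5 (mod 13).
  v = [9, 4, 1, 7, 5].
Step 2: syndromes of r = [5, 3, 4, 2, 0] (all sums mod 13).
  S_0 = Σ v_i r_i = 9·5 + 4·3 + 1·4 + 7·2 + 5·0 = 75 ≡ 10.
  S_1 = Σ v_i α_i r_i = 9·5·5 + 4·2·3 + 1·10·4 + 7·7·2 + 5·1·0 = 387 ≡ 10.
  α_i^2 mod 13 = [12, 4, 9, 10, 1].
  S_2 = Σ v_i α_i^2 r_i = 9·12·5 + 4·4·3 + 1·9·4 + 7·10·2 + 5·1·0 = 764 ≡ 10.
  S = (10, 10, 10) ≠ 0, so r is not a codeword (an error is present).
Step 3: locate the error. For a single error e at position i, S_ℓ = v_i·e·α_i^ℓ, so α_err = S_1/S_0.
  S_0^{−1} = 10^{−1} = 4 (mod 13), so α_err = 10·4 = 40 ≡ 1 = α_5. Error position i = 5.
  Consistency check: S_2/S_1 = 10·4 = 40 ≡ 1 = α_err ✓ (single-error assumption holds).
Step 4: error magnitude e = S_0/v_5 = S_0·∏_{j≠5}(α_5 − α_j) = 10·8 = 80 ≡ 2 (mod 13).
Step 5: correct position 5: c_5 = r_5 − e = 0 − 2 ≡ 11 (mod 13). Hence c = [5, 3, 4, 2, 11].
  Check: interpolating c through the α_i gives m(x) = 6 + 5·x (degree < 2) with m(α_i) = c_i for every i, so c is indeed a codeword.


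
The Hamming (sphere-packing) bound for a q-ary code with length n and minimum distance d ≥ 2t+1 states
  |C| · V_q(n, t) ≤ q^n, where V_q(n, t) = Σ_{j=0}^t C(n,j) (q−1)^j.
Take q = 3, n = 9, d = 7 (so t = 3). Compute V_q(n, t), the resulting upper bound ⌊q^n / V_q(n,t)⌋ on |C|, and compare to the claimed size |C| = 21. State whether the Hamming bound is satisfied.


V_q(n, t) = 835, q^n = 19683, Hamming bound = 23, |C| = 21 ≤ bound (satisfied).

Step 1: Compute V_q(n, t) = Σ_{j=0}^3 C(n, j) (q−1)^j.
  j = 0: C(9,0)·(2)^0 = 1·1 = 1.
  j = 1: C(9,1)·(2)^1 = 9·2 = 18.
  j = 2: C(9,2)·(2)^2 = 36·4 = 144.
  j = 3: C(9,3)·(2)^3 = 84·8 = 672.
  V_q(n, t) = 1 + 18 + 144 + 672 = 835.
Step 2: q^n = 3^9 = 19683.
Step 3: Hamming bound ⌊q^n / V_q(n,t)⌋ = ⌊19683/835⌋ = 23.
Step 4: Compare |C| = 21 to 23: satisfied.
The claimed |C| lies below the Hamming bound.


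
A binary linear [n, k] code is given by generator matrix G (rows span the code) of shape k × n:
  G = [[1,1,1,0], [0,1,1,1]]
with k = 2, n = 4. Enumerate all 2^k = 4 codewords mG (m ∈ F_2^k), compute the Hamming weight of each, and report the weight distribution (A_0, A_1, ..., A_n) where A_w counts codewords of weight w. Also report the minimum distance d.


Weight distribution: A_0 = 1, A_2 = 1, A_3 = 2. Minimum distance d = 2.

Enumerate all 2^2 = 4 messages m ∈ F_2^2.
For each, compute codeword c = mG in F_2^4, then tally its weight.
  m = 00 → c = 0000, weight = 0.
  m = 10 → c = 1110, weight = 3.
  m = 01 → c = 0111, weight = 3.
  m = 11 → c = 1001, weight = 2.
Tally weights:
  weight 0: 1 codewords.
  weight 2: 1 codewords.
  weight 3: 2 codewords.
Minimum distance d = smallest w > 0 with A_w > 0 = 2.
Sanity: Σ A_w = 4 = 2^2 = 4 ✓.


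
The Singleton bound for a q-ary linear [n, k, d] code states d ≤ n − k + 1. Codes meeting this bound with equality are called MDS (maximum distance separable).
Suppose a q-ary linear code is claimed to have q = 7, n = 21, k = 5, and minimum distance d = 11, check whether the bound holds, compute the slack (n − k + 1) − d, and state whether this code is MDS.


Singleton RHS = n − k + 1 = 17, slack = 6, bound satisfied, not MDS.

Singleton bound: d ≤ n − k + 1.
Here n = 21, k = 5, so n − k + 1 = 17.
Given d = 11, check d ≤ 17: YES.
Slack = (n − k + 1) − d = 6.
The code is NOT MDS (slack = 6 > 0).
Description: the claimed parameters are [21, 5, 11]_7; such a code would be non-MDS.


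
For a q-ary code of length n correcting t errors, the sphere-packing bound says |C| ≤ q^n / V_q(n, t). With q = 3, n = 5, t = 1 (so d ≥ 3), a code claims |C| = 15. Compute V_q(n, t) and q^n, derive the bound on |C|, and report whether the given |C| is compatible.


V_q(n, t) = 11, q^n = 243, Hamming bound = 22, |C| = 15 ≤ bound (satisfied).

Step 1: Compute V_q(n, t) = Σ_{j=0}^1 C(n, j) (q−1)^j.
  j = 0: C(5,0)·(2)^0 = 1·1 = 1.
  j = 1: C(5,1)·(2)^1 = 5·2 = 10.
  V_q(n, t) = 1 + 10 = 11.
Step 2: q^n = 3^5 = 243.
Step 3: Hamming bound ⌊q^n / V_q(n,t)⌋ = ⌊243/11⌋ = 22.
Step 4: Compare |C| = 15 to 22: satisfied.
The claimed |C| lies below the Hamming bound.


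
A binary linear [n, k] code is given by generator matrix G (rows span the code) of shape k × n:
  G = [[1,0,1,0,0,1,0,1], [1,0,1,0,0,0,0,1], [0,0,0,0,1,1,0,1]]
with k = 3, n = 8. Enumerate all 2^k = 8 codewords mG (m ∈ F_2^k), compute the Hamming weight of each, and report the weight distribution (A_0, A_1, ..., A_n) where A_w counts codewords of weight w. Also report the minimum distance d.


Weight distribution: A_0 = 1, A_1 = 1, A_2 = 1, A_3 = 3, A_4 = 2. Minimum distance d = 1.

Enumerate all 2^3 = 8 messages m ∈ F_2^3.
For each, compute codeword c = mG in F_2^8, then tally its weight.
  m = 000 → c = 00000000, weight = 0.
  m = 100 → c = 10100101, weight = 4.
  m = 010 → c = 10100001, weight = 3.
  m = 110 → c = 00000100, weight = 1.
  m = 001 → c = 00001101, weight = 3.
  m = 101 → c = 10101000, weight = 3.
  m = 011 → c = 10101100, weight = 4.
  m = 111 → c = 00001001, weight = 2.
Tally weights:
  weight 0: 1 codewords.
  weight 1: 1 codewords.
  weight 2: 1 codewords.
  weight 3: 3 codewords.
  weight 4: 2 codewords.
Minimum distance d = smallest w > 0 with A_w > 0 = 1.
Sanity: Σ A_w = 8 = 2^3 = 8 ✓.


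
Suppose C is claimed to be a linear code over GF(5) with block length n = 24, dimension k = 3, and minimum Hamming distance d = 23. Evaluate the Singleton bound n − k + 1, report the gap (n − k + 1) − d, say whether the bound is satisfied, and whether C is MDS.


Singleton RHS = n − k + 1 = 22, slack = -1, bound violated (no such code; not MDS).

Singleton bound: d ≤ n − k + 1.
Here n = 24, k = 3, so n − k + 1 = 22.
Given d = 23, check d ≤ 22: NO.
Slack = (n − k + 1) − d = -1.
The slack is negative: d = 23 exceeds n − k + 1 = 22 by 1, so the Singleton bound is violated and no linear [24, 3, 23]_5 code can exist. In particular it is not MDS (MDS requires d = n − k + 1 exactly).
Description: the claimed parameters are [24, 3, 23]_5; such a code would be impossible (violates the Singleton bound).


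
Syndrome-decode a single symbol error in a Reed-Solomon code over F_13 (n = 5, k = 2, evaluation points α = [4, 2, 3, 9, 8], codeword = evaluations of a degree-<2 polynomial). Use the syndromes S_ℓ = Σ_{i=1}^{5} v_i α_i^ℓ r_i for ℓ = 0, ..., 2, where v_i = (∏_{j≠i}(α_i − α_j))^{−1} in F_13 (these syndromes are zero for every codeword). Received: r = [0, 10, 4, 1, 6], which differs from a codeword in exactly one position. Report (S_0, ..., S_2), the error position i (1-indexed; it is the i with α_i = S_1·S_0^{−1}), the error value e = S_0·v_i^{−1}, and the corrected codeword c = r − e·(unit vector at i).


S = (10, 4, 12), error at position 3, error magnitude e = 12, c = [0, 10, 5, 1, 6].

Step 1: column multipliers v_i = (∏_{j≠i}(α_i − α_j))^{−1} mod 13.
  i = 1 (α = 4): (4−2)(4−3)(4−9)(4−8) = 2·1·(−5)·(−4) = 40 ≡ 1, so v_1 = 1^{−1} = 1 (mod 13).
  i = 2 (α = 2): (2−4)(2−3)(2−9)(2−8) = (−2)·(−1)·(−7)·(−6) = 84 ≡ 6, so v_2 = 6^{−1} = 11 (mod 13).
  i = 3 (α = 3): (3−4)(3−2)(3−9)(3−8) = (−1)·1·(−6)·(−5) = −30 ≡ 9, so v_3 = 9^{−1} = 3 (mod 13).
  i = 4 (α = 9): (9−4)(9−2)(9−3)(9−8) = 5·7·6·1 = 210 ≡ 2, so v_4 = 2^{−1} = 7 (mod 13).
  i = 5 (α = 8): (8−4)(8−2)(8−3)(8−9) = 4·6·5·(−1) = −120 ≡ 10, so v_5 = 10^{−1} = 4 (mod 13).
  v = [1, 11, 3, 7, 4].
Step 2: syndromes of r = [0, 10, 4, 1, 6] (all sums mod 13).
  S_0 = Σ v_i r_i = 1·0 + 11·10 + 3·4 + 7·1 + 4·6 = 153 ≡ 10.
  S_1 = Σ v_i α_i r_i = 1·4·0 + 11·2·10 + 3·3·4 + 7·9·1 + 4·8·6 = 511 ≡ 4.
  α_i^2 mod 13 = [3, 4, 9, 3, 12].
  S_2 = Σ v_i α_i^2 r_i = 1·3·0 + 11·4·10 + 3·9·4 + 7·3·1 + 4·12·6 = 857 ≡ 12.
  S = (10, 4, 12) ≠ 0, so r is not a codeword (an error is present).
Step 3: locate the error. For a single error e at position i, S_ℓ = v_i·e·α_i^ℓ, so α_err = S_1/S_0.
  S_0^{−1} = 10^{−1} = 4 (mod 13), so α_err = 4·4 = 16 ≡ 3 = α_3. Error position i = 3.
  Consistency check: S_2/S_1 = 12·10 = 120 ≡ 3 = α_err ✓ (single-error assumption holds).
Step 4: error magnitude e = S_0/v_3 = S_0·∏_{j≠3}(α_3 − α_j) = 10·9 = 90 ≡ 12 (mod 13).
Step 5: correct position 3: c_3 = r_3 − e = 4 − 12 ≡ 5 (mod 13). Hence c = [0, 10, 5, 1, 6].
  Check: interpolating c through the α_i gives m(x) = 7 + 8·x (degree < 2) with m(α_i) = c_i for every i, so c is indeed a codeword.


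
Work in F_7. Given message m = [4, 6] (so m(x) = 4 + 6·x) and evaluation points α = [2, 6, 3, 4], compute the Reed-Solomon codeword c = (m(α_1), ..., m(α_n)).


c = [2, 5, 1, 0]

Message polynomial: m(x) = 4 + 6·x (mod 7).
For each evaluation point α_i, compute m(α_i) mod 7:
  α_1 = 2: Horner steps 6 → 2, so m(2) = 2.
  α_2 = 6: Horner steps 6 → 5, so m(6) = 5.
  α_3 = 3: Horner steps 6 → 1, so m(3) = 1.
  α_4 = 4: Horner steps 6 → 0, so m(4) = 0.
Codeword c = [2, 5, 1, 0] ∈ F_7^4.


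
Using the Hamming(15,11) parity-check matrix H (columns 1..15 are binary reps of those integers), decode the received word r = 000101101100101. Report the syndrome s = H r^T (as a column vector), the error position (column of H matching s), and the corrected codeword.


s = (0, 1, 0, 0)^T, error position = 4, corrected codeword c = 000001101100101

Compute s = H r^T mod 2 one row at a time:
  s_1 = 0 + 1 + 1 + 0 + 0 + 1 + 0 + 1 = 4 ≡ 0 (mod 2).
  s_2 = 1 + 0 + 1 + 1 + 0 + 1 + 0 + 1 = 5 ≡ 1 (mod 2).
  s_3 = 0 + 0 + 1 + 1 + 1 + 0 + 0 + 1 = 4 ≡ 0 (mod 2).
  s_4 = 0 + 0 + 0 + 1 + 1 + 0 + 1 + 1 = 4 ≡ 0 (mod 2).
s = (0, 1, 0, 0)^T — this equals column 4 of H (binary 0100), so error is at position 4.
Correct: flip bit 4 of r = 000101101100101 to get c = 000001101100101.
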